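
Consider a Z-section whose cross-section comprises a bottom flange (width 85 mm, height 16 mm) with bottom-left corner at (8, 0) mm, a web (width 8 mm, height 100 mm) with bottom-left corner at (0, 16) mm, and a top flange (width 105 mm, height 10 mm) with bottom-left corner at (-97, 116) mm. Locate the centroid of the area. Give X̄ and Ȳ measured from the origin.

X̄ = 7.84 mm, Ȳ = 59.42 mm

Part | A | x̄ᵢ | ȳᵢ | A·x̄ᵢ | A·ȳᵢ
bottom flange | 1360.00 | 50.50 | 8.00 | 68680.00 | 10880.00
web | 800.00 | 4.00 | 66.00 | 3200.00 | 52800.00
top flange | 1050.00 | -44.50 | 121.00 | -46725.00 | 127050.00
Σ | 3210.00 |  |  | 25155.00 | 190730.00
X̄ = 25155.00 / 3210.00 = 7.84 mm
Ȳ = 190730.00 / 3210.00 = 59.42 mm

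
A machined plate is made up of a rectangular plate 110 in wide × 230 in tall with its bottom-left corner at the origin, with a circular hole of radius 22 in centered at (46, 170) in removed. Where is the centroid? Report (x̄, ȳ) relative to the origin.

x̄ = 55.58 in, ȳ = 111.48 in

Part | A | x̄ᵢ | ȳᵢ | A·x̄ᵢ | A·ȳᵢ
plate | 25300.00 | 55.00 | 115.00 | 1391500.00 | 2909500.00
hole | -1520.53 | 46.00 | 170.00 | -69944.42 | -258490.24
Σ | 23779.47 |  |  | 1321555.58 | 2651009.76
x̄ = 1321555.58 / 23779.47 = 55.58 in
ȳ = 2651009.76 / 23779.47 = 111.48 in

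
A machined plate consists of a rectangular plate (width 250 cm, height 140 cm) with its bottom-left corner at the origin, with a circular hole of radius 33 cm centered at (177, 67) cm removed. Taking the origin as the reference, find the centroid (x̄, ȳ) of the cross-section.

plate: A = 250 × 140 = 35000.00, centroid at (125.00, 70.00).
hole: A = −π·33² = -3421.19, centroid at (177.00, 67.00).
ΣA = 31578.81 cm², ΣAx̄ = 3769448.59 cm³, ΣAȳ = 2220779.98 cm³.
x̄ = 3769448.59/31578.81 = 119.37 cm; ȳ = 2220779.98/31578.81 = 70.33 cm.

x̄ = 119.37 cm, ȳ = 70.33 cm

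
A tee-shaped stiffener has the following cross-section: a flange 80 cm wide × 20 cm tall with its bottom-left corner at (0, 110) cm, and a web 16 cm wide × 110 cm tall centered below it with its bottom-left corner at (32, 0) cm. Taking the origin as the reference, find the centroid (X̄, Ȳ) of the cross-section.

web: A = 16 × 110 = 1760.00, centroid at (40.00, 55.00).
flange: A = 80 × 20 = 1600.00, centroid at (40.00, 120.00).
ΣA = 3360.00 cm²
ΣAX̄ = (1760.00)(40.00) + (1600.00)(40.00) = 134400.00 cm³
ΣAȲ = (1760.00)(55.00) + (1600.00)(120.00) = 288800.00 cm³
X̄ = 134400.00 / 3360.00 = 40.00 cm
Ȳ = 288800.00 / 3360.00 = 85.95 cm

X̄ = 40.00 cm, Ȳ = 85.95 cm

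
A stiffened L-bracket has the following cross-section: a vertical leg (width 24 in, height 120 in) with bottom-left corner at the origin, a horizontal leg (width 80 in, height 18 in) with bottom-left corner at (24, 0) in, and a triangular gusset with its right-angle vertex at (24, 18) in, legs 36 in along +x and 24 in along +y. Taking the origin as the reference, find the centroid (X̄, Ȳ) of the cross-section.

X̄ = 29.94 in, Ȳ = 41.45 in

vertical leg: A = 24 × 120 = 2880.00, centroid at (12.00, 60.00).
horizontal leg: A = 80 × 18 = 1440.00, centroid at (64.00, 9.00).
gusset: A = ½·36·24 = 432.00, centroid at (36.00, 26.00).
ΣA = 4752.00 in², ΣAX̄ = 142272.00 in³, ΣAȲ = 196992.00 in³.
X̄ = 142272.00/4752.00 = 29.94 in; Ȳ = 196992.00/4752.00 = 41.45 in.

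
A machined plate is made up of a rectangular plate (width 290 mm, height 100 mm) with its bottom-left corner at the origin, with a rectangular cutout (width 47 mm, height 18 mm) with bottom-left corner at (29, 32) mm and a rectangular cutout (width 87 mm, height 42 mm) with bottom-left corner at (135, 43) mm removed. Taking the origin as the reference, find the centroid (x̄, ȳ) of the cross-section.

plate: A = 290 × 100 = 29000.00, centroid at (145.00, 50.00).
hole 1: A = −(47 × 18) = -846.00, centroid at (52.50, 41.00).
hole 2: A = −(87 × 42) = -3654.00, centroid at (178.50, 64.00).
ΣA = 24500.00 mm², ΣAx̄ = 3508346.00 mm³, ΣAȳ = 1181458.00 mm³.
x̄ = 3508346.00/24500.00 = 143.20 mm; ȳ = 1181458.00/24500.00 = 48.22 mm.

x̄ = 143.20 mm, ȳ = 48.22 mm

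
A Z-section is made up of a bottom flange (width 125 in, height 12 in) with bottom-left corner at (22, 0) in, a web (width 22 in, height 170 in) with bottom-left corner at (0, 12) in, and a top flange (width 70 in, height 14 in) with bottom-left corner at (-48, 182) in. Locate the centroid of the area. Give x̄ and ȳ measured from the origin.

Part | A | x̄ᵢ | ȳᵢ | A·x̄ᵢ | A·ȳᵢ
bottom flange | 1500.00 | 84.50 | 6.00 | 126750.00 | 9000.00
web | 3740.00 | 11.00 | 97.00 | 41140.00 | 362780.00
top flange | 980.00 | -13.00 | 189.00 | -12740.00 | 185220.00
Σ | 6220.00 |  |  | 155150.00 | 557000.00
x̄ = 155150.00 / 6220.00 = 24.94 in
ȳ = 557000.00 / 6220.00 = 89.55 in

x̄ = 24.94 in, ȳ = 89.55 in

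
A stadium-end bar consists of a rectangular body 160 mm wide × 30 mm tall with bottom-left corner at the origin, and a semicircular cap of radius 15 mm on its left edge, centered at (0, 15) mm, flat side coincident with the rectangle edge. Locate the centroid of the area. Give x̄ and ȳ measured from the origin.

x̄ = 74.08 mm, ȳ = 15.00 mm

rectangular body: A = 160 × 30 = 4800.00, centroid at (80.00, 15.00).
semicircular end: A = ½π·15² = 353.43, centroid at (-6.37, 15.00).
ΣA = 5153.43 mm², ΣAx̄ = 381750.00 mm³, ΣAȳ = 77301.44 mm³.
x̄ = 381750.00/5153.43 = 74.08 mm; ȳ = 77301.44/5153.43 = 15.00 mm.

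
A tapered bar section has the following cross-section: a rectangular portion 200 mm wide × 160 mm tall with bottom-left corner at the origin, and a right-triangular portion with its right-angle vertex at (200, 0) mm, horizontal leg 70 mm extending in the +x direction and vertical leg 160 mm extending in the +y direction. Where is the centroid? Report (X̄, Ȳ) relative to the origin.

rectangular portion: A = 200 × 160 = 32000.00, centroid at (100.00, 80.00).
triangular portion: A = ½·70·160 = 5600.00, centroid at (223.33, 53.33).
ΣA = 37600.00 mm²
ΣAX̄ = (32000.00)(100.00) + (5600.00)(223.33) = 4450666.67 mm³
ΣAȲ = (32000.00)(80.00) + (5600.00)(53.33) = 2858666.67 mm³
X̄ = 4450666.67 / 37600.00 = 118.37 mm
Ȳ = 2858666.67 / 37600.00 = 76.03 mm

X̄ = 118.37 mm, Ȳ = 76.03 mm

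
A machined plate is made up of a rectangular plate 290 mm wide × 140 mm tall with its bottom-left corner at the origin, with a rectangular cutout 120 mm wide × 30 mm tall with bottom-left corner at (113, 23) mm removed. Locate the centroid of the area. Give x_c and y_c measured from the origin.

x_c = 142.28 mm, y_c = 73.11 mm

plate: A = 290 × 140 = 40600.00, centroid at (145.00, 70.00).
hole: A = −(120 × 30) = -3600.00, centroid at (173.00, 38.00).
ΣA = 37000.00 mm², ΣAx_c = 5264200.00 mm³, ΣAy_c = 2705200.00 mm³.
x_c = 5264200.00/37000.00 = 142.28 mm; y_c = 2705200.00/37000.00 = 73.11 mm.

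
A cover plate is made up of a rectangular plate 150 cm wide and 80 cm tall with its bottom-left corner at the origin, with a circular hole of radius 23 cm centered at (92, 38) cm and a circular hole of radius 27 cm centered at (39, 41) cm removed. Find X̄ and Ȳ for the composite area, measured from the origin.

X̄ = 81.73 cm, Ȳ = 40.13 cm

Part | A | x̄ᵢ | ȳᵢ | A·x̄ᵢ | A·ȳᵢ
plate | 12000.00 | 75.00 | 40.00 | 900000.00 | 480000.00
hole 1 | -1661.90 | 92.00 | 38.00 | -152895.03 | -63152.30
hole 2 | -2290.22 | 39.00 | 41.00 | -89318.62 | -93899.06
Σ | 8047.88 |  |  | 657786.35 | 322948.64
X̄ = 657786.35 / 8047.88 = 81.73 cm
Ȳ = 322948.64 / 8047.88 = 40.13 cm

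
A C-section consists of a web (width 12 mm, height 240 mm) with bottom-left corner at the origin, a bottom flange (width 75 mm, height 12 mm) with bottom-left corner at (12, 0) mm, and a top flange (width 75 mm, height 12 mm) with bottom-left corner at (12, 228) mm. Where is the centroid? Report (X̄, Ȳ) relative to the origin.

X̄ = 22.73 mm, Ȳ = 120.00 mm

web: A = 12 × 240 = 2880.00, centroid at (6.00, 120.00).
bottom flange: A = 75 × 12 = 900.00, centroid at (49.50, 6.00).
top flange: A = 75 × 12 = 900.00, centroid at (49.50, 234.00).
ΣA = 4680.00 mm²
ΣAX̄ = (2880.00)(6.00) + (900.00)(49.50) + (900.00)(49.50) = 106380.00 mm³
ΣAȲ = (2880.00)(120.00) + (900.00)(6.00) + (900.00)(234.00) = 561600.00 mm³
X̄ = 106380.00 / 4680.00 = 22.73 mm
Ȳ = 561600.00 / 4680.00 = 120.00 mm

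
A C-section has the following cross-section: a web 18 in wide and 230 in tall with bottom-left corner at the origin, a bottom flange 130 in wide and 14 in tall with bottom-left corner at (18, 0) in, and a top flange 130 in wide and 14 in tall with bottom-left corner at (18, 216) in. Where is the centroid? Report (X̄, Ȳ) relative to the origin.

web: A = 18 × 230 = 4140.00, centroid at (9.00, 115.00).
bottom flange: A = 130 × 14 = 1820.00, centroid at (83.00, 7.00).
top flange: A = 130 × 14 = 1820.00, centroid at (83.00, 223.00).
ΣA = 7780.00 in², ΣAX̄ = 339380.00 in³, ΣAȲ = 894700.00 in³.
X̄ = 339380.00/7780.00 = 43.62 in; Ȳ = 894700.00/7780.00 = 115.00 in.

X̄ = 43.62 in, Ȳ = 115.00 in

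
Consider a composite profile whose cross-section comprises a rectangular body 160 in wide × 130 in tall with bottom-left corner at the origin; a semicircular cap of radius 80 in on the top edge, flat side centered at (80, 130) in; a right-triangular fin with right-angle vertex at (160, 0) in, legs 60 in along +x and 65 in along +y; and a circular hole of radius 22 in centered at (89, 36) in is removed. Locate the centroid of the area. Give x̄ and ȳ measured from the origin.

x̄ = 85.80 in, ȳ = 95.51 in

rectangular body: A = 160 × 130 = 20800.00, centroid at (80.00, 65.00).
semicircular top: A = ½π·80² = 10053.10, centroid at (80.00, 163.95).
triangular fin: A = ½·60·65 = 1950.00, centroid at (180.00, 21.67).
hole: A = −π·22² = -1520.53, centroid at (89.00, 36.00).
ΣA = 31282.57 in²
ΣAx̄ = (20800.00)(80.00) + (10053.10)(80.00) + (1950.00)(180.00) + (-1520.53)(89.00) = 2683920.47 in³
ΣAȳ = (20800.00)(65.00) + (10053.10)(163.95) + (1950.00)(21.67) + (-1520.53)(36.00) = 2987746.77 in³
x̄ = 2683920.47 / 31282.57 = 85.80 in
ȳ = 2987746.77 / 31282.57 = 95.51 in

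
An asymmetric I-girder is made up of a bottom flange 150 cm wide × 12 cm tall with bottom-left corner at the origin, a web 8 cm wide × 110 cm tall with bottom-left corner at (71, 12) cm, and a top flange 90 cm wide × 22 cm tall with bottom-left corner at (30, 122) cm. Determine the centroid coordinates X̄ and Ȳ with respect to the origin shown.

bottom flange: A = 150 × 12 = 1800.00, centroid at (75.00, 6.00).
web: A = 8 × 110 = 880.00, centroid at (75.00, 67.00).
top flange: A = 90 × 22 = 1980.00, centroid at (75.00, 133.00).
ΣA = 4660.00 cm², ΣAX̄ = 349500.00 cm³, ΣAȲ = 333100.00 cm³.
X̄ = 349500.00/4660.00 = 75.00 cm; Ȳ = 333100.00/4660.00 = 71.48 cm.

X̄ = 75.00 cm, Ȳ = 71.48 cm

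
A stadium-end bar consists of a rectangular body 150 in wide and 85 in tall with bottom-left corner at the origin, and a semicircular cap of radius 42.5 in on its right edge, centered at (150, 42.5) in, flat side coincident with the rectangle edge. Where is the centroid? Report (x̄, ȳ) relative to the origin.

x̄ = 91.94 in, ȳ = 42.50 in

rectangular body: A = 150 × 85 = 12750.00, centroid at (75.00, 42.50).
semicircular end: A = ½π·42.5² = 2837.25, centroid at (168.04, 42.50).
ΣA = 15587.25 in²
ΣAx̄ = (12750.00)(75.00) + (2837.25)(168.04) = 1433014.71 in³
ΣAȳ = (12750.00)(42.50) + (2837.25)(42.50) = 662458.16 in³
x̄ = 1433014.71 / 15587.25 = 91.94 in
ȳ = 662458.16 / 15587.25 = 42.50 in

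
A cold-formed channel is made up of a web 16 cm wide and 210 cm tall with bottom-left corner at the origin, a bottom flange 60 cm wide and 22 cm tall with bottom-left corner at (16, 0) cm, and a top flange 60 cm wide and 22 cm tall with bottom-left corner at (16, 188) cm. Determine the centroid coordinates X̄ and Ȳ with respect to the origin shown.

web: A = 16 × 210 = 3360.00, centroid at (8.00, 105.00).
bottom flange: A = 60 × 22 = 1320.00, centroid at (46.00, 11.00).
top flange: A = 60 × 22 = 1320.00, centroid at (46.00, 199.00).
ΣA = 6000.00 cm², ΣAX̄ = 148320.00 cm³, ΣAȲ = 630000.00 cm³.
X̄ = 148320.00/6000.00 = 24.72 cm; Ȳ = 630000.00/6000.00 = 105.00 cm.

X̄ = 24.72 cm, Ȳ = 105.00 cm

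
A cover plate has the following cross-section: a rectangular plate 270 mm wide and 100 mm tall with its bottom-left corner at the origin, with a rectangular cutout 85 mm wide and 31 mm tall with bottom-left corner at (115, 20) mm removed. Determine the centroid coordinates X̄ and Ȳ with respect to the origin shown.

X̄ = 132.57 mm, Ȳ = 51.57 mm

plate: A = 270 × 100 = 27000.00, centroid at (135.00, 50.00).
hole: A = −(85 × 31) = -2635.00, centroid at (157.50, 35.50).
ΣA = 24365.00 mm², ΣAX̄ = 3229987.50 mm³, ΣAȲ = 1256457.50 mm³.
X̄ = 3229987.50/24365.00 = 132.57 mm; Ȳ = 1256457.50/24365.00 = 51.57 mm.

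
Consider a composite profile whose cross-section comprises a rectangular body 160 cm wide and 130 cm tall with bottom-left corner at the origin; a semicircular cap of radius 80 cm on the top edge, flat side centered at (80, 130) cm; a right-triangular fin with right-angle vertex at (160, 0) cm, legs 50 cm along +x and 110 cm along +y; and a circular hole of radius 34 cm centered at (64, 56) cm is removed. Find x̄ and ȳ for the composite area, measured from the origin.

x̄ = 90.81 cm, ȳ = 96.68 cm

rectangular body: A = 160 × 130 = 20800.00, centroid at (80.00, 65.00).
semicircular top: A = ½π·80² = 10053.10, centroid at (80.00, 163.95).
triangular fin: A = ½·50·110 = 2750.00, centroid at (176.67, 36.67).
hole: A = −π·34² = -3631.68, centroid at (64.00, 56.00).
ΣA = 29971.42 cm²
ΣAx̄ = (20800.00)(80.00) + (10053.10)(80.00) + (2750.00)(176.67) + (-3631.68)(64.00) = 2721653.46 cm³
ΣAȳ = (20800.00)(65.00) + (10053.10)(163.95) + (2750.00)(36.67) + (-3631.68)(56.00) = 2897695.07 cm³
x̄ = 2721653.46 / 29971.42 = 90.81 cm
ȳ = 2897695.07 / 29971.42 = 96.68 cm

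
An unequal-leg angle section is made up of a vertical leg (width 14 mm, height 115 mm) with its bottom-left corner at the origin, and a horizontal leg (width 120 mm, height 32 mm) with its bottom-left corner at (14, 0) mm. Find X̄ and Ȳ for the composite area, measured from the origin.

vertical leg: A = 14 × 115 = 1610.00, centroid at (7.00, 57.50).
horizontal leg: A = 120 × 32 = 3840.00, centroid at (74.00, 16.00).
ΣA = 5450.00 mm², ΣAX̄ = 295430.00 mm³, ΣAȲ = 154015.00 mm³.
X̄ = 295430.00/5450.00 = 54.21 mm; Ȳ = 154015.00/5450.00 = 28.26 mm.

X̄ = 54.21 mm, Ȳ = 28.26 mm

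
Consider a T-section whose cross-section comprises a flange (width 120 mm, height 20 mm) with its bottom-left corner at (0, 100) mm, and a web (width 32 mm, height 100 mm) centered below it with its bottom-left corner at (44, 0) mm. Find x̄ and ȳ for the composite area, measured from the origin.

x̄ = 60.00 mm, ȳ = 75.71 mm

web: A = 32 × 100 = 3200.00, centroid at (60.00, 50.00).
flange: A = 120 × 20 = 2400.00, centroid at (60.00, 110.00).
ΣA = 5600.00 mm²
ΣAx̄ = (3200.00)(60.00) + (2400.00)(60.00) = 336000.00 mm³
ΣAȳ = (3200.00)(50.00) + (2400.00)(110.00) = 424000.00 mm³
x̄ = 336000.00 / 5600.00 = 60.00 mm
ȳ = 424000.00 / 5600.00 = 75.71 mm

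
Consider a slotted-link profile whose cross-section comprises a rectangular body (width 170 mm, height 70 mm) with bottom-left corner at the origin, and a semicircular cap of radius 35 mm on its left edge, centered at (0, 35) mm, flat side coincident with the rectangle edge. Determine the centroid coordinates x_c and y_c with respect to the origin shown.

x_c = 71.10 mm, y_c = 35.00 mm

rectangular body: A = 170 × 70 = 11900.00, centroid at (85.00, 35.00).
semicircular end: A = ½π·35² = 1924.23, centroid at (-14.85, 35.00).
ΣA = 13824.23 mm², ΣAx_c = 982916.67 mm³, ΣAy_c = 483847.89 mm³.
x_c = 982916.67/13824.23 = 71.10 mm; y_c = 483847.89/13824.23 = 35.00 mm.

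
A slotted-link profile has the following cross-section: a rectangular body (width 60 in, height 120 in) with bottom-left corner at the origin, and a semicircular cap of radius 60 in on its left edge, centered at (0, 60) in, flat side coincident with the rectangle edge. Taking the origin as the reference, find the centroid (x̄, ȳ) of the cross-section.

rectangular body: A = 60 × 120 = 7200.00, centroid at (30.00, 60.00).
semicircular end: A = ½π·60² = 5654.87, centroid at (-25.46, 60.00).
ΣA = 12854.87 in², ΣAx̄ = 72000.00 in³, ΣAȳ = 771292.01 in³.
x̄ = 72000.00/12854.87 = 5.60 in; ȳ = 771292.01/12854.87 = 60.00 in.

x̄ = 5.60 in, ȳ = 60.00 in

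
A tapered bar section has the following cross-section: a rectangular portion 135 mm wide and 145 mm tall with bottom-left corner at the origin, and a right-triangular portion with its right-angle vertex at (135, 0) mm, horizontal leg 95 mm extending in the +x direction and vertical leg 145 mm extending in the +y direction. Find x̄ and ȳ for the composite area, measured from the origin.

x̄ = 93.31 mm, ȳ = 66.21 mm

rectangular portion: A = 135 × 145 = 19575.00, centroid at (67.50, 72.50).
triangular portion: A = ½·95·145 = 6887.50, centroid at (166.67, 48.33).
ΣA = 26462.50 mm², ΣAx̄ = 2469229.17 mm³, ΣAȳ = 1752083.33 mm³.
x̄ = 2469229.17/26462.50 = 93.31 mm; ȳ = 1752083.33/26462.50 = 66.21 mm.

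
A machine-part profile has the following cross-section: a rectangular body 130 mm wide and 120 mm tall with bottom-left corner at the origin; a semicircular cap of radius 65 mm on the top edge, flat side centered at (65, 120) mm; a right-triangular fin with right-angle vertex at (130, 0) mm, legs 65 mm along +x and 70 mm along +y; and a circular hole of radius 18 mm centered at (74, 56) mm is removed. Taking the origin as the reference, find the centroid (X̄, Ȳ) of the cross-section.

Part | A | x̄ᵢ | ȳᵢ | A·x̄ᵢ | A·ȳᵢ
rectangular body | 15600.00 | 65.00 | 60.00 | 1014000.00 | 936000.00
semicircular top | 6636.61 | 65.00 | 147.59 | 431379.94 | 979477.07
triangular fin | 2275.00 | 151.67 | 23.33 | 345041.67 | 53083.33
hole | -1017.88 | 74.00 | 56.00 | -75322.83 | -57001.06
Σ | 23493.74 |  |  | 1715098.78 | 1911559.35
X̄ = 1715098.78 / 23493.74 = 73.00 mm
Ȳ = 1911559.35 / 23493.74 = 81.36 mm

X̄ = 73.00 mm, Ȳ = 81.36 mm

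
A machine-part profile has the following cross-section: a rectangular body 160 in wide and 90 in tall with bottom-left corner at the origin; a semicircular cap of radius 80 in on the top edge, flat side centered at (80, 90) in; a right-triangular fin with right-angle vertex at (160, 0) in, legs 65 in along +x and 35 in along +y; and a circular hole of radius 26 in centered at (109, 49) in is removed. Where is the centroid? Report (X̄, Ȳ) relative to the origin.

Part | A | x̄ᵢ | ȳᵢ | A·x̄ᵢ | A·ȳᵢ
rectangular body | 14400.00 | 80.00 | 45.00 | 1152000.00 | 648000.00
semicircular top | 10053.10 | 80.00 | 123.95 | 804247.72 | 1246112.02
triangular fin | 1137.50 | 181.67 | 11.67 | 206645.83 | 13270.83
hole | -2123.72 | 109.00 | 49.00 | -231485.11 | -104062.12
Σ | 23466.88 |  |  | 1931408.44 | 1803320.74
X̄ = 1931408.44 / 23466.88 = 82.30 in
Ȳ = 1803320.74 / 23466.88 = 76.85 in

X̄ = 82.30 in, Ȳ = 76.85 in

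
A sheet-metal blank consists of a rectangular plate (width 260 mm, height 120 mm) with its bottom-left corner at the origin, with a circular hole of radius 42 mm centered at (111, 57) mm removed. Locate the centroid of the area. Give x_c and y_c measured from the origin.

x_c = 134.10 mm, y_c = 60.65 mm

plate: A = 260 × 120 = 31200.00, centroid at (130.00, 60.00).
hole: A = −π·42² = -5541.77, centroid at (111.00, 57.00).
ΣA = 25658.23 mm²
ΣAx_c = (31200.00)(130.00) + (-5541.77)(111.00) = 3440863.59 mm³
ΣAy_c = (31200.00)(60.00) + (-5541.77)(57.00) = 1556119.14 mm³
x_c = 3440863.59 / 25658.23 = 134.10 mm
y_c = 1556119.14 / 25658.23 = 60.65 mm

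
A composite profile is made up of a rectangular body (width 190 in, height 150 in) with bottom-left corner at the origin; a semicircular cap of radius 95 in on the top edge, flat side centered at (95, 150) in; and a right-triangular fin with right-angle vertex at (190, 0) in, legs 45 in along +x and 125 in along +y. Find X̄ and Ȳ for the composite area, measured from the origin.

rectangular body: A = 190 × 150 = 28500.00, centroid at (95.00, 75.00).
semicircular top: A = ½π·95² = 14176.44, centroid at (95.00, 190.32).
triangular fin: A = ½·45·125 = 2812.50, centroid at (205.00, 41.67).
ΣA = 45488.94 in²
ΣAX̄ = (28500.00)(95.00) + (14176.44)(95.00) + (2812.50)(205.00) = 4630824.00 in³
ΣAȲ = (28500.00)(75.00) + (14176.44)(190.32) + (2812.50)(41.67) = 4952736.36 in³
X̄ = 4630824.00 / 45488.94 = 101.80 in
Ȳ = 4952736.36 / 45488.94 = 108.88 in

X̄ = 101.80 in, Ȳ = 108.88 in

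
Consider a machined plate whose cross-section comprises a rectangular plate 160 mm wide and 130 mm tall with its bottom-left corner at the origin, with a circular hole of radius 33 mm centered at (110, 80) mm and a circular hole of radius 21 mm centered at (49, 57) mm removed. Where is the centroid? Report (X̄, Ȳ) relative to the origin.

X̄ = 76.27 mm, Ȳ = 62.48 mm

Part | A | x̄ᵢ | ȳᵢ | A·x̄ᵢ | A·ȳᵢ
plate | 20800.00 | 80.00 | 65.00 | 1664000.00 | 1352000.00
hole 1 | -3421.19 | 110.00 | 80.00 | -376331.38 | -273695.55
hole 2 | -1385.44 | 49.00 | 57.00 | -67886.68 | -78970.21
Σ | 15993.36 |  |  | 1219781.94 | 999334.23
X̄ = 1219781.94 / 15993.36 = 76.27 mm
Ȳ = 999334.23 / 15993.36 = 62.48 mm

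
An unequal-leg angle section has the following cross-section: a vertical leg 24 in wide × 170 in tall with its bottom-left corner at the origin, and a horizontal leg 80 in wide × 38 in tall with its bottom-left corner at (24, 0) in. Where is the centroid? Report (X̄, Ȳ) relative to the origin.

vertical leg: A = 24 × 170 = 4080.00, centroid at (12.00, 85.00).
horizontal leg: A = 80 × 38 = 3040.00, centroid at (64.00, 19.00).
ΣA = 7120.00 in²
ΣAX̄ = (4080.00)(12.00) + (3040.00)(64.00) = 243520.00 in³
ΣAȲ = (4080.00)(85.00) + (3040.00)(19.00) = 404560.00 in³
X̄ = 243520.00 / 7120.00 = 34.20 in
Ȳ = 404560.00 / 7120.00 = 56.82 in

X̄ = 34.20 in, Ȳ = 56.82 in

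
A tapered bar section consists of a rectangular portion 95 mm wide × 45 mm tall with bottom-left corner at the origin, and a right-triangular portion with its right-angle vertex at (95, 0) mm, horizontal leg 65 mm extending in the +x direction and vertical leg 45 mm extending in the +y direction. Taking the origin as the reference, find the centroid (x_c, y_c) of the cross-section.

rectangular portion: A = 95 × 45 = 4275.00, centroid at (47.50, 22.50).
triangular portion: A = ½·65·45 = 1462.50, centroid at (116.67, 15.00).
ΣA = 5737.50 mm², ΣAx_c = 373687.50 mm³, ΣAy_c = 118125.00 mm³.
x_c = 373687.50/5737.50 = 65.13 mm; y_c = 118125.00/5737.50 = 20.59 mm.

x_c = 65.13 mm, y_c = 20.59 mm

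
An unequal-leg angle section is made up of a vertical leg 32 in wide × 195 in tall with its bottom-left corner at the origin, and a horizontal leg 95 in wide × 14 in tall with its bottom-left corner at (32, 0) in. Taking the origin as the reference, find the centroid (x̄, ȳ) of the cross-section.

Part | A | x̄ᵢ | ȳᵢ | A·x̄ᵢ | A·ȳᵢ
vertical leg | 6240.00 | 16.00 | 97.50 | 99840.00 | 608400.00
horizontal leg | 1330.00 | 79.50 | 7.00 | 105735.00 | 9310.00
Σ | 7570.00 |  |  | 205575.00 | 617710.00
x̄ = 205575.00 / 7570.00 = 27.16 in
ȳ = 617710.00 / 7570.00 = 81.60 in

x̄ = 27.16 in, ȳ = 81.60 in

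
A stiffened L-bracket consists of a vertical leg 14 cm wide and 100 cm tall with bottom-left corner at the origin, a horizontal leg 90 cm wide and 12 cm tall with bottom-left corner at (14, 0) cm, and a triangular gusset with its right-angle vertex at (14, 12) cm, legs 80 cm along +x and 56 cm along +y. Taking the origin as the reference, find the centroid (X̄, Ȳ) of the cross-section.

X̄ = 34.88 cm, Ȳ = 30.76 cm

vertical leg: A = 14 × 100 = 1400.00, centroid at (7.00, 50.00).
horizontal leg: A = 90 × 12 = 1080.00, centroid at (59.00, 6.00).
gusset: A = ½·80·56 = 2240.00, centroid at (40.67, 30.67).
ΣA = 4720.00 cm²
ΣAX̄ = (1400.00)(7.00) + (1080.00)(59.00) + (2240.00)(40.67) = 164613.33 cm³
ΣAȲ = (1400.00)(50.00) + (1080.00)(6.00) + (2240.00)(30.67) = 145173.33 cm³
X̄ = 164613.33 / 4720.00 = 34.88 cm
Ȳ = 145173.33 / 4720.00 = 30.76 cm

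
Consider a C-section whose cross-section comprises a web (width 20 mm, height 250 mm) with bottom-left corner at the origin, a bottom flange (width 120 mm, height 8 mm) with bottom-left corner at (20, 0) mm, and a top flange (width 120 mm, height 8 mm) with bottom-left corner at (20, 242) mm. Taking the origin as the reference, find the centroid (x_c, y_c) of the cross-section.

web: A = 20 × 250 = 5000.00, centroid at (10.00, 125.00).
bottom flange: A = 120 × 8 = 960.00, centroid at (80.00, 4.00).
top flange: A = 120 × 8 = 960.00, centroid at (80.00, 246.00).
ΣA = 6920.00 mm², ΣAx_c = 203600.00 mm³, ΣAy_c = 865000.00 mm³.
x_c = 203600.00/6920.00 = 29.42 mm; y_c = 865000.00/6920.00 = 125.00 mm.

x_c = 29.42 mm, y_c = 125.00 mm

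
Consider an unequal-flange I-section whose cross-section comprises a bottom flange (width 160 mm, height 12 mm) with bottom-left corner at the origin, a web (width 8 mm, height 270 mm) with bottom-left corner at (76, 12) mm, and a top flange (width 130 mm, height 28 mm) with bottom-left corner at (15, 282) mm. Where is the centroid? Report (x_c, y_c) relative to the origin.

bottom flange: A = 160 × 12 = 1920.00, centroid at (80.00, 6.00).
web: A = 8 × 270 = 2160.00, centroid at (80.00, 147.00).
top flange: A = 130 × 28 = 3640.00, centroid at (80.00, 296.00).
ΣA = 7720.00 mm²
ΣAx_c = (1920.00)(80.00) + (2160.00)(80.00) + (3640.00)(80.00) = 617600.00 mm³
ΣAy_c = (1920.00)(6.00) + (2160.00)(147.00) + (3640.00)(296.00) = 1406480.00 mm³
x_c = 617600.00 / 7720.00 = 80.00 mm
y_c = 1406480.00 / 7720.00 = 182.19 mm

x_c = 80.00 mm, y_c = 182.19 mm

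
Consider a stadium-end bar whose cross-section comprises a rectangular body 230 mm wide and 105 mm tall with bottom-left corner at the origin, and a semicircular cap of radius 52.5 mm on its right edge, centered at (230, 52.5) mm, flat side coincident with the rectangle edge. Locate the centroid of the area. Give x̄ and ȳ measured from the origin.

x̄ = 135.87 mm, ȳ = 52.50 mm

Part | A | x̄ᵢ | ȳᵢ | A·x̄ᵢ | A·ȳᵢ
rectangular body | 24150.00 | 115.00 | 52.50 | 2777250.00 | 1267875.00
semicircular end | 4329.51 | 252.28 | 52.50 | 1092255.45 | 227299.14
Σ | 28479.51 |  |  | 3869505.45 | 1495174.14
x̄ = 3869505.45 / 28479.51 = 135.87 mm
ȳ = 1495174.14 / 28479.51 = 52.50 mm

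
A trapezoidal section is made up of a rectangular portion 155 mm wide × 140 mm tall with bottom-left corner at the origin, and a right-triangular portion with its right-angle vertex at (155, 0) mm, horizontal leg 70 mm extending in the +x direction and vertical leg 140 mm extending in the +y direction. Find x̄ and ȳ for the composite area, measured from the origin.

x̄ = 96.07 mm, ȳ = 65.70 mm

Part | A | x̄ᵢ | ȳᵢ | A·x̄ᵢ | A·ȳᵢ
rectangular portion | 21700.00 | 77.50 | 70.00 | 1681750.00 | 1519000.00
triangular portion | 4900.00 | 178.33 | 46.67 | 873833.33 | 228666.67
Σ | 26600.00 |  |  | 2555583.33 | 1747666.67
x̄ = 2555583.33 / 26600.00 = 96.07 mm
ȳ = 1747666.67 / 26600.00 = 65.70 mm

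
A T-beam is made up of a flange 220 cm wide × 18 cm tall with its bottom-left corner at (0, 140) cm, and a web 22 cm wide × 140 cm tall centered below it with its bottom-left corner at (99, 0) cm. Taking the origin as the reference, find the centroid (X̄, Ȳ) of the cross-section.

Part | A | x̄ᵢ | ȳᵢ | A·x̄ᵢ | A·ȳᵢ
web | 3080.00 | 110.00 | 70.00 | 338800.00 | 215600.00
flange | 3960.00 | 110.00 | 149.00 | 435600.00 | 590040.00
Σ | 7040.00 |  |  | 774400.00 | 805640.00
X̄ = 774400.00 / 7040.00 = 110.00 cm
Ȳ = 805640.00 / 7040.00 = 114.44 cm

X̄ = 110.00 cm, Ȳ = 114.44 cm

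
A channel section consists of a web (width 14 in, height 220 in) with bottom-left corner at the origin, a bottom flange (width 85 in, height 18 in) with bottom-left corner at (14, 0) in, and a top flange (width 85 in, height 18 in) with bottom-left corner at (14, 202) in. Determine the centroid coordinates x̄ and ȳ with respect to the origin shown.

x̄ = 31.67 in, ȳ = 110.00 in

Part | A | x̄ᵢ | ȳᵢ | A·x̄ᵢ | A·ȳᵢ
web | 3080.00 | 7.00 | 110.00 | 21560.00 | 338800.00
bottom flange | 1530.00 | 56.50 | 9.00 | 86445.00 | 13770.00
top flange | 1530.00 | 56.50 | 211.00 | 86445.00 | 322830.00
Σ | 6140.00 |  |  | 194450.00 | 675400.00
x̄ = 194450.00 / 6140.00 = 31.67 in
ȳ = 675400.00 / 6140.00 = 110.00 in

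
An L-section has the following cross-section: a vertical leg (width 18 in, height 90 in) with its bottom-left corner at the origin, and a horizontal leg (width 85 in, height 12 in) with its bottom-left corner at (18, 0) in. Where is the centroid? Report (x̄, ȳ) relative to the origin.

x̄ = 28.90 in, ȳ = 29.93 in

vertical leg: A = 18 × 90 = 1620.00, centroid at (9.00, 45.00).
horizontal leg: A = 85 × 12 = 1020.00, centroid at (60.50, 6.00).
ΣA = 2640.00 in²
ΣAx̄ = (1620.00)(9.00) + (1020.00)(60.50) = 76290.00 in³
ΣAȳ = (1620.00)(45.00) + (1020.00)(6.00) = 79020.00 in³
x̄ = 76290.00 / 2640.00 = 28.90 in
ȳ = 79020.00 / 2640.00 = 29.93 in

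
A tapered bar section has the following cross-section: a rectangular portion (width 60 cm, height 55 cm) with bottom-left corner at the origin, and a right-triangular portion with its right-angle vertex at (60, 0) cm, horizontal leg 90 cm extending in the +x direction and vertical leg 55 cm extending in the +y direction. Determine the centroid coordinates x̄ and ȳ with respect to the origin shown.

Part | A | x̄ᵢ | ȳᵢ | A·x̄ᵢ | A·ȳᵢ
rectangular portion | 3300.00 | 30.00 | 27.50 | 99000.00 | 90750.00
triangular portion | 2475.00 | 90.00 | 18.33 | 222750.00 | 45375.00
Σ | 5775.00 |  |  | 321750.00 | 136125.00
x̄ = 321750.00 / 5775.00 = 55.71 cm
ȳ = 136125.00 / 5775.00 = 23.57 cm

x̄ = 55.71 cm, ȳ = 23.57 cm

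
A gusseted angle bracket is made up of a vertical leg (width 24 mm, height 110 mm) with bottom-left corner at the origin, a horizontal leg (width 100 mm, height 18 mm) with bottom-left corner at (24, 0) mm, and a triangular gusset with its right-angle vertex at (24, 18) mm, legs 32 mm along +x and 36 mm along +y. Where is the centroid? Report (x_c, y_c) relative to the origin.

vertical leg: A = 24 × 110 = 2640.00, centroid at (12.00, 55.00).
horizontal leg: A = 100 × 18 = 1800.00, centroid at (74.00, 9.00).
gusset: A = ½·32·36 = 576.00, centroid at (34.67, 30.00).
ΣA = 5016.00 mm²
ΣAx_c = (2640.00)(12.00) + (1800.00)(74.00) + (576.00)(34.67) = 184848.00 mm³
ΣAy_c = (2640.00)(55.00) + (1800.00)(9.00) + (576.00)(30.00) = 178680.00 mm³
x_c = 184848.00 / 5016.00 = 36.85 mm
y_c = 178680.00 / 5016.00 = 35.62 mm

x_c = 36.85 mm, y_c = 35.62 mm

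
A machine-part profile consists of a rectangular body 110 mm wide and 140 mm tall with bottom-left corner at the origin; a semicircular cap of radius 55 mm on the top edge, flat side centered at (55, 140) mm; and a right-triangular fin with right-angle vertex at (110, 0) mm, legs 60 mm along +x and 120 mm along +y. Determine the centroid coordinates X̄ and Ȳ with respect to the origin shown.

Part | A | x̄ᵢ | ȳᵢ | A·x̄ᵢ | A·ȳᵢ
rectangular body | 15400.00 | 55.00 | 70.00 | 847000.00 | 1078000.00
semicircular top | 4751.66 | 55.00 | 163.34 | 261341.24 | 776148.91
triangular fin | 3600.00 | 130.00 | 40.00 | 468000.00 | 144000.00
Σ | 23751.66 |  |  | 1576341.24 | 1998148.91
X̄ = 1576341.24 / 23751.66 = 66.37 mm
Ȳ = 1998148.91 / 23751.66 = 84.13 mm

X̄ = 66.37 mm, Ȳ = 84.13 mm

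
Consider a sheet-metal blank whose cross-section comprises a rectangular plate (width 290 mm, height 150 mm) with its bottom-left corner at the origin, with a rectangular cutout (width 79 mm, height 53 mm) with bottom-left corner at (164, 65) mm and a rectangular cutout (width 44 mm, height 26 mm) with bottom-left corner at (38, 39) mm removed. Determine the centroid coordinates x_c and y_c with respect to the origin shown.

x_c = 141.13 mm, y_c = 73.88 mm

Part | A | x̄ᵢ | ȳᵢ | A·x̄ᵢ | A·ȳᵢ
plate | 43500.00 | 145.00 | 75.00 | 6307500.00 | 3262500.00
hole 1 | -4187.00 | 203.50 | 91.50 | -852054.50 | -383110.50
hole 2 | -1144.00 | 60.00 | 52.00 | -68640.00 | -59488.00
Σ | 38169.00 |  |  | 5386805.50 | 2819901.50
x_c = 5386805.50 / 38169.00 = 141.13 mm
y_c = 2819901.50 / 38169.00 = 73.88 mm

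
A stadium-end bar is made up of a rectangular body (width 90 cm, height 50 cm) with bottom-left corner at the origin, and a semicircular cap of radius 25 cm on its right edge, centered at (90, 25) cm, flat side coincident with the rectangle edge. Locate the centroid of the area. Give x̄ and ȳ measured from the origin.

x̄ = 54.96 cm, ȳ = 25.00 cm

rectangular body: A = 90 × 50 = 4500.00, centroid at (45.00, 25.00).
semicircular end: A = ½π·25² = 981.75, centroid at (100.61, 25.00).
ΣA = 5481.75 cm²
ΣAx̄ = (4500.00)(45.00) + (981.75)(100.61) = 301273.96 cm³
ΣAȳ = (4500.00)(25.00) + (981.75)(25.00) = 137043.69 cm³
x̄ = 301273.96 / 5481.75 = 54.96 cm
ȳ = 137043.69 / 5481.75 = 25.00 cm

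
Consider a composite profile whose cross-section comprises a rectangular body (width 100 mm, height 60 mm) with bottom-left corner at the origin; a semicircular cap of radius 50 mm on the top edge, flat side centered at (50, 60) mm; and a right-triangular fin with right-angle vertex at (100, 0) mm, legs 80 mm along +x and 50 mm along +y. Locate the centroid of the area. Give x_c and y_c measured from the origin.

x_c = 62.86 mm, y_c = 44.63 mm

rectangular body: A = 100 × 60 = 6000.00, centroid at (50.00, 30.00).
semicircular top: A = ½π·50² = 3926.99, centroid at (50.00, 81.22).
triangular fin: A = ½·80·50 = 2000.00, centroid at (126.67, 16.67).
ΣA = 11926.99 mm²
ΣAx_c = (6000.00)(50.00) + (3926.99)(50.00) + (2000.00)(126.67) = 749682.87 mm³
ΣAy_c = (6000.00)(30.00) + (3926.99)(81.22) + (2000.00)(16.67) = 532286.12 mm³
x_c = 749682.87 / 11926.99 = 62.86 mm
y_c = 532286.12 / 11926.99 = 44.63 mm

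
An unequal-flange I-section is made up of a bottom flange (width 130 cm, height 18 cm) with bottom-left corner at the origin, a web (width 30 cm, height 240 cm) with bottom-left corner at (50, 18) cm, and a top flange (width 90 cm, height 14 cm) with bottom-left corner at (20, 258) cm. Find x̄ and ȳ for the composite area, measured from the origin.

Part | A | x̄ᵢ | ȳᵢ | A·x̄ᵢ | A·ȳᵢ
bottom flange | 2340.00 | 65.00 | 9.00 | 152100.00 | 21060.00
web | 7200.00 | 65.00 | 138.00 | 468000.00 | 993600.00
top flange | 1260.00 | 65.00 | 265.00 | 81900.00 | 333900.00
Σ | 10800.00 |  |  | 702000.00 | 1348560.00
x̄ = 702000.00 / 10800.00 = 65.00 cm
ȳ = 1348560.00 / 10800.00 = 124.87 cm

x̄ = 65.00 cm, ȳ = 124.87 cm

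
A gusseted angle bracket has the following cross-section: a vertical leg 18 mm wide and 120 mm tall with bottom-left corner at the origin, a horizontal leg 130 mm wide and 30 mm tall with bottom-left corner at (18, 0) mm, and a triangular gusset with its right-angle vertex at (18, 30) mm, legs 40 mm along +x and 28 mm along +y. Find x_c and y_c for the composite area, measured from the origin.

vertical leg: A = 18 × 120 = 2160.00, centroid at (9.00, 60.00).
horizontal leg: A = 130 × 30 = 3900.00, centroid at (83.00, 15.00).
gusset: A = ½·40·28 = 560.00, centroid at (31.33, 39.33).
ΣA = 6620.00 mm²
ΣAx_c = (2160.00)(9.00) + (3900.00)(83.00) + (560.00)(31.33) = 360686.67 mm³
ΣAy_c = (2160.00)(60.00) + (3900.00)(15.00) + (560.00)(39.33) = 210126.67 mm³
x_c = 360686.67 / 6620.00 = 54.48 mm
y_c = 210126.67 / 6620.00 = 31.74 mm

x_c = 54.48 mm, y_c = 31.74 mm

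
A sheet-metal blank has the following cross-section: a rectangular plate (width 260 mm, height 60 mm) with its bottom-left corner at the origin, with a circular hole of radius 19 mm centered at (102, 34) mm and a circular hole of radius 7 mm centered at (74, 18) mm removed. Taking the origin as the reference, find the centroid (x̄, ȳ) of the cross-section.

Part | A | x̄ᵢ | ȳᵢ | A·x̄ᵢ | A·ȳᵢ
plate | 15600.00 | 130.00 | 30.00 | 2028000.00 | 468000.00
hole 1 | -1134.11 | 102.00 | 34.00 | -115679.72 | -38559.91
hole 2 | -153.94 | 74.00 | 18.00 | -11391.41 | -2770.88
Σ | 14311.95 |  |  | 1900928.86 | 426669.21
x̄ = 1900928.86 / 14311.95 = 132.82 mm
ȳ = 426669.21 / 14311.95 = 29.81 mm

x̄ = 132.82 mm, ȳ = 29.81 mm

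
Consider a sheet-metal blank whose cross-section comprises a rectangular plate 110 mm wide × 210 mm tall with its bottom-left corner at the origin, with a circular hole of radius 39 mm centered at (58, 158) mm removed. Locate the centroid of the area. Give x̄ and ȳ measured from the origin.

x̄ = 54.22 mm, ȳ = 91.18 mm

Part | A | x̄ᵢ | ȳᵢ | A·x̄ᵢ | A·ȳᵢ
plate | 23100.00 | 55.00 | 105.00 | 1270500.00 | 2425500.00
hole | -4778.36 | 58.00 | 158.00 | -277145.02 | -754981.26
Σ | 18321.64 |  |  | 993354.98 | 1670518.74
x̄ = 993354.98 / 18321.64 = 54.22 mm
ȳ = 1670518.74 / 18321.64 = 91.18 mm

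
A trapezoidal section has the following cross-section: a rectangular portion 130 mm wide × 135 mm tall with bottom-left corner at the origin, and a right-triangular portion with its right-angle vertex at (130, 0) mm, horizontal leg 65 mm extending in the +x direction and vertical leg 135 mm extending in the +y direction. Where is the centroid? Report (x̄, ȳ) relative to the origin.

x̄ = 82.33 mm, ȳ = 63.00 mm

rectangular portion: A = 130 × 135 = 17550.00, centroid at (65.00, 67.50).
triangular portion: A = ½·65·135 = 4387.50, centroid at (151.67, 45.00).
ΣA = 21937.50 mm²
ΣAx̄ = (17550.00)(65.00) + (4387.50)(151.67) = 1806187.50 mm³
ΣAȳ = (17550.00)(67.50) + (4387.50)(45.00) = 1382062.50 mm³
x̄ = 1806187.50 / 21937.50 = 82.33 mm
ȳ = 1382062.50 / 21937.50 = 63.00 mm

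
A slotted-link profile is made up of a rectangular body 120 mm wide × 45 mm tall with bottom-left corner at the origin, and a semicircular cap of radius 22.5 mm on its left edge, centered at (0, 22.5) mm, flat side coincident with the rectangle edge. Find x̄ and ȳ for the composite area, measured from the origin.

x̄ = 51.07 mm, ȳ = 22.50 mm

Part | A | x̄ᵢ | ȳᵢ | A·x̄ᵢ | A·ȳᵢ
rectangular body | 5400.00 | 60.00 | 22.50 | 324000.00 | 121500.00
semicircular end | 795.22 | -9.55 | 22.50 | -7593.75 | 17892.35
Σ | 6195.22 |  |  | 316406.25 | 139392.35
x̄ = 316406.25 / 6195.22 = 51.07 mm
ȳ = 139392.35 / 6195.22 = 22.50 mm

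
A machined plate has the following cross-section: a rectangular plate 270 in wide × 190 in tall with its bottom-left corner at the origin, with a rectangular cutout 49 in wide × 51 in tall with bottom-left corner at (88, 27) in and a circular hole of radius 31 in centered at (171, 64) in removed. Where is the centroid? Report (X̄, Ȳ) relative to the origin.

plate: A = 270 × 190 = 51300.00, centroid at (135.00, 95.00).
hole 1: A = −(49 × 51) = -2499.00, centroid at (112.50, 52.50).
hole 2: A = −π·31² = -3019.07, centroid at (171.00, 64.00).
ΣA = 45781.93 in², ΣAX̄ = 6128101.44 in³, ΣAȲ = 4549081.99 in³.
X̄ = 6128101.44/45781.93 = 133.85 in; Ȳ = 4549081.99/45781.93 = 99.36 in.

X̄ = 133.85 in, Ȳ = 99.36 in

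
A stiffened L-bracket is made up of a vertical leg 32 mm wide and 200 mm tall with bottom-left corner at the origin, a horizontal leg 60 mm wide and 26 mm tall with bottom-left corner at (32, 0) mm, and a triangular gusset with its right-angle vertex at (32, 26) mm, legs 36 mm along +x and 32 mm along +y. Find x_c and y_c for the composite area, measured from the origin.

vertical leg: A = 32 × 200 = 6400.00, centroid at (16.00, 100.00).
horizontal leg: A = 60 × 26 = 1560.00, centroid at (62.00, 13.00).
gusset: A = ½·36·32 = 576.00, centroid at (44.00, 36.67).
ΣA = 8536.00 mm², ΣAx_c = 224464.00 mm³, ΣAy_c = 681400.00 mm³.
x_c = 224464.00/8536.00 = 26.30 mm; y_c = 681400.00/8536.00 = 79.83 mm.

x_c = 26.30 mm, y_c = 79.83 mm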